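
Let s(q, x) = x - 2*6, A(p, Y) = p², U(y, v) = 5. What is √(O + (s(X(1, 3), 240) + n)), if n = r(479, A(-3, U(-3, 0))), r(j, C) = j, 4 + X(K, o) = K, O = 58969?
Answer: 2*√14919 ≈ 244.29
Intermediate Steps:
X(K, o) = -4 + K
s(q, x) = -12 + x (s(q, x) = x - 12 = -12 + x)
n = 479
√(O + (s(X(1, 3), 240) + n)) = √(58969 + ((-12 + 240) + 479)) = √(58969 + (228 + 479)) = √(58969 + 707) = √59676 = 2*√14919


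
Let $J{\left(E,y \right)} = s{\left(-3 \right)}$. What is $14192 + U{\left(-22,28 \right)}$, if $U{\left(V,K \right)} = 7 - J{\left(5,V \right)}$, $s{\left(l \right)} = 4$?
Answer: $14195$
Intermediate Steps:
$J{\left(E,y \right)} = 4$
$U{\left(V,K \right)} = 3$ ($U{\left(V,K \right)} = 7 - 4 = 3$)
$14192 + U{\left(-22,28 \right)} = 14192 + 3 = 14195$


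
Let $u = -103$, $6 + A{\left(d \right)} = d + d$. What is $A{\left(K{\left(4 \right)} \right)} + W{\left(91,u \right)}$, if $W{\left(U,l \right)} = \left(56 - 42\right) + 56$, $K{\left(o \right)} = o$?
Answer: $72$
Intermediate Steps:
$A{\left(d \right)} = -6 + 2 d$ ($A{\left(d \right)} = -6 + \left(d + d\right) = -6 + 2 d$)
$W{\left(U,l \right)} = 70$ ($W{\left(U,l \right)} = 14 + 56 = 70$)
$A{\left(K{\left(4 \right)} \right)} + W{\left(91,u \right)} = \left(-6 + 2 \cdot 4\right) + 70 = \left(-6 + 8\right) + 70 = 2 + 70 = 72$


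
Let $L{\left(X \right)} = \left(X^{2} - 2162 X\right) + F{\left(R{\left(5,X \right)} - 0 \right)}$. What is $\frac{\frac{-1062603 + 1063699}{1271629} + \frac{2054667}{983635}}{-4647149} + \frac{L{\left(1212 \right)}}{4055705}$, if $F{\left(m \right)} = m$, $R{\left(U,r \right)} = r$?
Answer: $- \frac{1337151177287659101111319}{4714952787339794817227735} \approx -0.2836$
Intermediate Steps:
$L{\left(X \right)} = X^{2} - 2161 X$ ($L{\left(X \right)} = \left(X^{2} - 2162 X\right) + \left(X - 0\right) = \left(X^{2} - 2162 X\right) + \left(X + 0\right) = \left(X^{2} - 2162 X\right) + X = X^{2} - 2161 X$)
$\frac{\frac{-1062603 + 1063699}{1271629} + \frac{2054667}{983635}}{-4647149} + \frac{L{\left(1212 \right)}}{4055705} = \frac{\frac{-1062603 + 1063699}{1271629} + \frac{2054667}{983635}}{-4647149} + \frac{1212 \left(-2161 + 1212\right)}{4055705} = \left(1096 \cdot \frac{1}{1271629} + 2054667 \cdot \frac{1}{983635}\right) \left(- \frac{1}{4647149}\right) + 1212 \left(-949\right) \frac{1}{4055705} = \left(\frac{1096}{1271629} + \frac{2054667}{983635}\right) \left(- \frac{1}{4647149}\right) - \frac{1150188}{4055705} = \frac{2613852206503}{1250818791415} \left(- \frac{1}{4647149}\right) - \frac{1150188}{4055705} = - \frac{2613852206503}{5812741295705425835} - \frac{1150188}{4055705} = - \frac{1337151177287659101111319}{4714952787339794817227735}$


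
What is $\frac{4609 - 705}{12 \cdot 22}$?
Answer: $\frac{488}{33} \approx 14.788$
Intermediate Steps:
$\frac{4609 - 705}{12 \cdot 22} = \frac{3904}{264} = 3904 \cdot \frac{1}{264} = \frac{488}{33}$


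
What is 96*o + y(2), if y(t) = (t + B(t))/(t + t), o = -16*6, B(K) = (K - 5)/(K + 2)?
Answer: -147451/16 ≈ -9215.7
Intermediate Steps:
B(K) = (-5 + K)/(2 + K)
o = -96
y(t) = (t + (-5 + t)/(2 + t))/(2*t) (y(t) = (t + (-5 + t)/(2 + t))/(t + t) = (t + (-5 + t)/(2 + t))/((2*t)) = (t + (-5 + t)/(2 + t))*(1/(2*t)) = (t + (-5 + t)/(2 + t))/(2*t))
96*o + y(2) = 96*(-96) + (½)*(-5 + 2 + 2*(2 + 2))/(2*(2 + 2)) = -9216 + (½)*(½)*(-5 + 2 + 2*4)/4 = -9216 + (½)*(½)*(¼)*(-5 + 2 + 8) = -9216 + (½)*(½)*(¼)*5 = -9216 + 5/16 = -147451/16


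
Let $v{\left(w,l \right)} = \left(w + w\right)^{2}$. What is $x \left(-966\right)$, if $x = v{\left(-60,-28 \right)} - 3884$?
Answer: $-10158456$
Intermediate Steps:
$v{\left(w,l \right)} = 4 w^{2}$ ($v{\left(w,l \right)} = \left(2 w\right)^{2} = 4 w^{2}$)
$x = 10516$ ($x = 4 \left(-60\right)^{2} - 3884 = 4 \cdot 3600 - 3884 = 14400 - 3884 = 10516$)
$x \left(-966\right) = 10516 \left(-966\right) = -10158456$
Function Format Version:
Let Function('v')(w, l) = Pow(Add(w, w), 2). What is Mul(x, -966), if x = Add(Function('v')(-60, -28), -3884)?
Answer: -10158456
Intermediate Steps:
Function('v')(w, l) = Mul(4, Pow(w, 2)) (Function('v')(w, l) = Pow(Mul(2, w), 2) = Mul(4, Pow(w, 2)))
x = 10516 (x = Add(Mul(4, Pow(-60, 2)), -3884) = Add(Mul(4, 3600), -3884) = Add(14400, -3884) = 10516)
Mul(x, -966) = Mul(10516, -966) = -10158456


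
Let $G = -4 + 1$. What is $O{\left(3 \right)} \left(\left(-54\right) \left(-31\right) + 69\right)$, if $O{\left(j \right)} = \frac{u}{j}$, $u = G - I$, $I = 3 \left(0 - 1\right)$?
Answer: $0$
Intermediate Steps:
$I = -3$ ($I = 3 \left(-1\right) = -3$)
$G = -3$
$u = 0$ ($u = -3 - -3 = -3 + 3 = 0$)
$O{\left(j \right)} = 0$ ($O{\left(j \right)} = \frac{0}{j} = 0$)
$O{\left(3 \right)} \left(\left(-54\right) \left(-31\right) + 69\right) = 0 \left(\left(-54\right) \left(-31\right) + 69\right) = 0 \left(1674 + 69\right) = 0 \cdot 1743 = 0$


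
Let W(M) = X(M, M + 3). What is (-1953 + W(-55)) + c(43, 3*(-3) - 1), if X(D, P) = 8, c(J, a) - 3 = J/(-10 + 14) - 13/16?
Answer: -30913/16 ≈ -1932.1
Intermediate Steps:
c(J, a) = 35/16 + J/4 (c(J, a) = 3 + (J/(-10 + 14) - 13/16) = 3 + (J/4 - 13*1/16) = 3 + (J*(¼) - 13/16) = 3 + (J/4 - 13/16) = 3 + (-13/16 + J/4) = 35/16 + J/4)
W(M) = 8
(-1953 + W(-55)) + c(43, 3*(-3) - 1) = (-1953 + 8) + (35/16 + (¼)*43) = -1945 + (35/16 + 43/4) = -1945 + 207/16 = -30913/16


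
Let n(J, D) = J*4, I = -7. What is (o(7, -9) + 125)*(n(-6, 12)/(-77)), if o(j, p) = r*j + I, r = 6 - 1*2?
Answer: 3504/77 ≈ 45.506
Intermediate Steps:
n(J, D) = 4*J
r = 4 (r = 6 - 2 = 4)
o(j, p) = -7 + 4*j (o(j, p) = 4*j - 7 = -7 + 4*j)
(o(7, -9) + 125)*(n(-6, 12)/(-77)) = ((-7 + 4*7) + 125)*((4*(-6))/(-77)) = ((-7 + 28) + 125)*(-24*(-1/77)) = (21 + 125)*(24/77) = 146*(24/77) = 3504/77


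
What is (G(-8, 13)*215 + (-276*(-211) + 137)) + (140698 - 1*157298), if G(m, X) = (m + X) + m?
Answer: 41128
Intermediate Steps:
G(m, X) = X + 2*m (G(m, X) = (X + m) + m = X + 2*m)
(G(-8, 13)*215 + (-276*(-211) + 137)) + (140698 - 1*157298) = ((13 + 2*(-8))*215 + (-276*(-211) + 137)) + (140698 - 1*157298) = ((13 - 16)*215 + (58236 + 137)) + (140698 - 157298) = (-3*215 + 58373) - 16600 = (-645 + 58373) - 16600 = 57728 - 16600 = 41128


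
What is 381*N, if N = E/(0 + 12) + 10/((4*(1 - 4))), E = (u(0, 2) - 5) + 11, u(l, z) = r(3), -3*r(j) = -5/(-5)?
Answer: -1651/12 ≈ -137.58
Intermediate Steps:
r(j) = -⅓ (r(j) = -(-5)/(3*(-5)) = -(-5)*(-1)/(3*5) = -⅓*1 = -⅓)
u(l, z) = -⅓
E = 17/3 (E = (-⅓ - 5) + 11 = -16/3 + 11 = 17/3 ≈ 5.6667)
N = -13/36 (N = 17/(3*(0 + 12)) + 10/((4*(1 - 4))) = (17/3)/12 + 10/((4*(-3))) = (17/3)*(1/12) + 10/(-12) = 17/36 + 10*(-1/12) = 17/36 - ⅚ = -13/36 ≈ -0.36111)
381*N = 381*(-13/36) = -1651/12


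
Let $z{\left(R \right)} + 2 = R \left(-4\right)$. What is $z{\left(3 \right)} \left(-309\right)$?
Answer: $4326$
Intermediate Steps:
$z{\left(R \right)} = -2 - 4 R$ ($z{\left(R \right)} = -2 + R \left(-4\right) = -2 - 4 R$)
$z{\left(3 \right)} \left(-309\right) = \left(-2 - 12\right) \left(-309\right) = \left(-14\right) \left(-309\right) = 4326$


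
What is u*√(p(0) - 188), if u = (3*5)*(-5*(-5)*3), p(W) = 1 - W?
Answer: 1125*I*√187 ≈ 15384.0*I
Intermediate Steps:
u = 1125 (u = 15*(25*3) = 15*75 = 1125)
u*√(p(0) - 188) = 1125*√((1 - 1*0) - 188) = 1125*√((1 + 0) - 188) = 1125*√(1 - 188) = 1125*√(-187) = 1125*(I*√187) = 1125*I*√187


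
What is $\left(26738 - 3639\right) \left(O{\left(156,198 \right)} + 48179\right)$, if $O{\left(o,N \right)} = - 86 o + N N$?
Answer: $1708563733$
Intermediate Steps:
$O{\left(o,N \right)} = N^{2} - 86 o$ ($O{\left(o,N \right)} = - 86 o + N^{2} = N^{2} - 86 o$)
$\left(26738 - 3639\right) \left(O{\left(156,198 \right)} + 48179\right) = \left(26738 - 3639\right) \left(\left(198^{2} - 13416\right) + 48179\right) = 23099 \left(\left(39204 - 13416\right) + 48179\right) = 23099 \left(25788 + 48179\right) = 23099 \cdot 73967 = 1708563733$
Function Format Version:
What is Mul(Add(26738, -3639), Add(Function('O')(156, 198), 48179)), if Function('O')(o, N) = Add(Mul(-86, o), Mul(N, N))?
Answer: 1708563733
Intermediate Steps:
Function('O')(o, N) = Add(Pow(N, 2), Mul(-86, o)) (Function('O')(o, N) = Add(Mul(-86, o), Pow(N, 2)) = Add(Pow(N, 2), Mul(-86, o)))
Mul(Add(26738, -3639), Add(Function('O')(156, 198), 48179)) = Mul(Add(26738, -3639), Add(Add(Pow(198, 2), Mul(-86, 156)), 48179)) = Mul(23099, Add(Add(39204, -13416), 48179)) = Mul(23099, Add(25788, 48179)) = Mul(23099, 73967) = 1708563733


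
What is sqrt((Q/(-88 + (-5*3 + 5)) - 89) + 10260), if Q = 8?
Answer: 15*sqrt(2215)/7 ≈ 100.85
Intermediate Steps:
sqrt((Q/(-88 + (-5*3 + 5)) - 89) + 10260) = sqrt((8/(-88 + (-5*3 + 5)) - 89) + 10260) = sqrt((8/(-88 + (-15 + 5)) - 89) + 10260) = sqrt((8/(-88 - 10) - 89) + 10260) = sqrt((8/(-98) - 89) + 10260) = sqrt((8*(-1/98) - 89) + 10260) = sqrt((-4/49 - 89) + 10260) = sqrt(-4365/49 + 10260) = sqrt(498375/49) = 15*sqrt(2215)/7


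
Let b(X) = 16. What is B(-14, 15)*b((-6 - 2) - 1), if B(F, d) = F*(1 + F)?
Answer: 2912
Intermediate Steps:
B(-14, 15)*b((-6 - 2) - 1) = -14*(1 - 14)*16 = -14*(-13)*16 = 182*16 = 2912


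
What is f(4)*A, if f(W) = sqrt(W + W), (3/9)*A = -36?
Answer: -216*sqrt(2) ≈ -305.47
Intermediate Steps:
A = -108 (A = 3*(-36) = -108)
f(W) = sqrt(2)*sqrt(W) (f(W) = sqrt(2*W) = sqrt(2)*sqrt(W))
f(4)*A = (sqrt(2)*sqrt(4))*(-108) = (sqrt(2)*2)*(-108) = (2*sqrt(2))*(-108) = -216*sqrt(2)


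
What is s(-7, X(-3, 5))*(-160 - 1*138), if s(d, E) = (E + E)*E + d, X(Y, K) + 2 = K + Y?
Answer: 2086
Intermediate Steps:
X(Y, K) = -2 + K + Y (X(Y, K) = -2 + (K + Y) = -2 + K + Y)
s(d, E) = d + 2*E² (s(d, E) = (2*E)*E + d = 2*E² + d = d + 2*E²)
s(-7, X(-3, 5))*(-160 - 1*138) = (-7 + 2*(-2 + 5 - 3)²)*(-160 - 1*138) = (-7 + 2*0²)*(-160 - 138) = (-7 + 2*0)*(-298) = (-7 + 0)*(-298) = -7*(-298) = 2086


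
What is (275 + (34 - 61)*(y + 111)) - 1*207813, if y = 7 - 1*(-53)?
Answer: -212155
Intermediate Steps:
y = 60 (y = 7 + 53 = 60)
(275 + (34 - 61)*(y + 111)) - 1*207813 = (275 + (34 - 61)*(60 + 111)) - 1*207813 = (275 - 27*171) - 207813 = (275 - 4617) - 207813 = -4342 - 207813 = -212155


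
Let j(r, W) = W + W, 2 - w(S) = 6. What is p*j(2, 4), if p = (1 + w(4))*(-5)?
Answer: 120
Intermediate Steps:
w(S) = -4 (w(S) = 2 - 1*6 = 2 - 6 = -4)
j(r, W) = 2*W
p = 15 (p = (1 - 4)*(-5) = -3*(-5) = 15)
p*j(2, 4) = 15*(2*4) = 15*8 = 120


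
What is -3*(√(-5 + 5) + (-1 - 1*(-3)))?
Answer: -6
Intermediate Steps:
-3*(√(-5 + 5) + (-1 - 1*(-3))) = -3*(√0 + (-1 + 3)) = -3*(0 + 2) = -3*2 = -6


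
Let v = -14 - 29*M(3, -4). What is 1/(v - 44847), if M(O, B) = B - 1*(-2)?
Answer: -1/44803 ≈ -2.2320e-5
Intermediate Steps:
M(O, B) = 2 + B (M(O, B) = B + 2 = 2 + B)
v = 44 (v = -14 - 29*(2 - 4) = -14 - 29*(-2) = -14 + 58 = 44)
1/(v - 44847) = 1/(44 - 44847) = 1/(-44803) = -1/44803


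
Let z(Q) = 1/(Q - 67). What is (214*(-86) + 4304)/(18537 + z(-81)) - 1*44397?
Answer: -4872165855/109739 ≈ -44398.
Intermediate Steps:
z(Q) = 1/(-67 + Q)
(214*(-86) + 4304)/(18537 + z(-81)) - 1*44397 = (214*(-86) + 4304)/(18537 + 1/(-67 - 81)) - 1*44397 = (-18404 + 4304)/(18537 + 1/(-148)) - 44397 = -14100/(18537 - 1/148) - 44397 = -14100/2743475/148 - 44397 = -14100*148/2743475 - 44397 = -83472/109739 - 44397 = -4872165855/109739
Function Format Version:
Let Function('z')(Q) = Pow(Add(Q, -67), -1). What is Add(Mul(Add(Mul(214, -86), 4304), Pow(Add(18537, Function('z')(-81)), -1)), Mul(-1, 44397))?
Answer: Rational(-4872165855, 109739) ≈ -44398.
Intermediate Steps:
Function('z')(Q) = Pow(Add(-67, Q), -1)
Add(Mul(Add(Mul(214, -86), 4304), Pow(Add(18537, Function('z')(-81)), -1)), Mul(-1, 44397)) = Add(Mul(Add(Mul(214, -86), 4304), Pow(Add(18537, Pow(Add(-67, -81), -1)), -1)), Mul(-1, 44397)) = Add(Mul(Add(-18404, 4304), Pow(Add(18537, Pow(-148, -1)), -1)), -44397) = Add(Mul(-14100, Pow(Add(18537, Rational(-1, 148)), -1)), -44397) = Add(Mul(-14100, Pow(Rational(2743475, 148), -1)), -44397) = Add(Mul(-14100, Rational(148, 2743475)), -44397) = Add(Rational(-83472, 109739), -44397) = Rational(-4872165855, 109739)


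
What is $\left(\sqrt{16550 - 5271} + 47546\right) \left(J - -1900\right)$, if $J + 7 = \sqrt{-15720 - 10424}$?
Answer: $\left(1893 + 4 i \sqrt{1634}\right) \left(47546 + \sqrt{11279}\right) \approx 9.0206 \cdot 10^{7} + 7.7049 \cdot 10^{6} i$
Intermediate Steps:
$J = -7 + 4 i \sqrt{1634}$ ($J = -7 + \sqrt{-15720 - 10424} = -7 + \sqrt{-26144} = -7 + 4 i \sqrt{1634} \approx -7.0 + 161.69 i$)
$\left(\sqrt{16550 - 5271} + 47546\right) \left(J - -1900\right) = \left(\sqrt{16550 - 5271} + 47546\right) \left(\left(-7 + 4 i \sqrt{1634}\right) - -1900\right) = \left(\sqrt{11279} + 47546\right) \left(\left(-7 + 4 i \sqrt{1634}\right) + 1900\right) = \left(47546 + \sqrt{11279}\right) \left(1893 + 4 i \sqrt{1634}\right) = \left(1893 + 4 i \sqrt{1634}\right) \left(47546 + \sqrt{11279}\right)$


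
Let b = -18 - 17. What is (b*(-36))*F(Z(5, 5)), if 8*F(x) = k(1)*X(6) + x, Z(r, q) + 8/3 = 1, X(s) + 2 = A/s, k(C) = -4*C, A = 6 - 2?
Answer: 1155/2 ≈ 577.50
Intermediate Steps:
A = 4
X(s) = -2 + 4/s
Z(r, q) = -5/3 (Z(r, q) = -8/3 + 1 = -5/3)
b = -35
F(x) = ⅔ + x/8 (F(x) = ((-4*1)*(-2 + 4/6) + x)/8 = (-4*(-2 + 4*(⅙)) + x)/8 = (-4*(-2 + ⅔) + x)/8 = (-4*(-4/3) + x)/8 = (16/3 + x)/8 = ⅔ + x/8)
(b*(-36))*F(Z(5, 5)) = (-35*(-36))*(⅔ + (⅛)*(-5/3)) = 1260*(⅔ - 5/24) = 1260*(11/24) = 1155/2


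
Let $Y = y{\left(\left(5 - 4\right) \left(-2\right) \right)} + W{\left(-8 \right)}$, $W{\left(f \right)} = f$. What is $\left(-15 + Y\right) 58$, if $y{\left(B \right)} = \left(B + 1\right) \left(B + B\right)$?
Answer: $-1102$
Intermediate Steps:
$y{\left(B \right)} = 2 B \left(1 + B\right)$ ($y{\left(B \right)} = \left(1 + B\right) 2 B = 2 B \left(1 + B\right)$)
$Y = -4$ ($Y = 2 \left(5 - 4\right) \left(-2\right) \left(1 + \left(5 - 4\right) \left(-2\right)\right) - 8 = 2 \cdot 1 \left(-2\right) \left(1 + 1 \left(-2\right)\right) - 8 = 2 \left(-2\right) \left(1 - 2\right) - 8 = 2 \left(-2\right) \left(-1\right) - 8 = 4 - 8 = -4$)
$\left(-15 + Y\right) 58 = \left(-15 - 4\right) 58 = \left(-19\right) 58 = -1102$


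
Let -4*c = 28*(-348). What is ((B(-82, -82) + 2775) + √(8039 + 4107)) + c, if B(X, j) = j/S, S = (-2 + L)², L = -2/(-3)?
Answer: 41319/8 + √12146 ≈ 5275.1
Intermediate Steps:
L = ⅔ (L = -2*(-⅓) = ⅔ ≈ 0.66667)
S = 16/9 (S = (-2 + ⅔)² = (-4/3)² = 16/9 ≈ 1.7778)
B(X, j) = 9*j/16 (B(X, j) = j/(16/9) = j*(9/16) = 9*j/16)
c = 2436 (c = -7*(-348) = -¼*(-9744) = 2436)
((B(-82, -82) + 2775) + √(8039 + 4107)) + c = (((9/16)*(-82) + 2775) + √(8039 + 4107)) + 2436 = ((-369/8 + 2775) + √12146) + 2436 = (21831/8 + √12146) + 2436 = 41319/8 + √12146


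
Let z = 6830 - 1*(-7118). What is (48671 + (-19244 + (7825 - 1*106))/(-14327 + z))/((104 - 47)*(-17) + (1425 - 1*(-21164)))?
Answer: 9228917/4096990 ≈ 2.2526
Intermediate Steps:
z = 13948 (z = 6830 + 7118 = 13948)
(48671 + (-19244 + (7825 - 1*106))/(-14327 + z))/((104 - 47)*(-17) + (1425 - 1*(-21164))) = (48671 + (-19244 + (7825 - 1*106))/(-14327 + 13948))/((104 - 47)*(-17) + (1425 - 1*(-21164))) = (48671 + (-19244 + (7825 - 106))/(-379))/(57*(-17) + (1425 + 21164)) = (48671 + (-19244 + 7719)*(-1/379))/(-969 + 22589) = (48671 - 11525*(-1/379))/21620 = (48671 + 11525/379)*(1/21620) = (18457834/379)*(1/21620) = 9228917/4096990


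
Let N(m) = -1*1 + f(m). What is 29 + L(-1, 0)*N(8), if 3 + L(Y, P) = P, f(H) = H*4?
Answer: -64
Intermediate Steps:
f(H) = 4*H
N(m) = -1 + 4*m (N(m) = -1*1 + 4*m = -1 + 4*m)
L(Y, P) = -3 + P
29 + L(-1, 0)*N(8) = 29 + (-3 + 0)*(-1 + 4*8) = 29 - 3*(-1 + 32) = 29 - 3*31 = 29 - 93 = -64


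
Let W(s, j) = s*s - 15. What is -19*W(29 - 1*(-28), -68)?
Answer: -61446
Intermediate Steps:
W(s, j) = -15 + s² (W(s, j) = s² - 15 = -15 + s²)
-19*W(29 - 1*(-28), -68) = -19*(-15 + (29 - 1*(-28))²) = -19*(-15 + (29 + 28)²) = -19*(-15 + 57²) = -19*(-15 + 3249) = -19*3234 = -61446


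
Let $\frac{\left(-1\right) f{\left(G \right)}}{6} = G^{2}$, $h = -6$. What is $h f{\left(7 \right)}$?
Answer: $1764$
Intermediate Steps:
$f{\left(G \right)} = - 6 G^{2}$
$h f{\left(7 \right)} = - 6 \left(- 6 \cdot 7^{2}\right) = - 6 \left(\left(-6\right) 49\right) = \left(-6\right) \left(-294\right) = 1764$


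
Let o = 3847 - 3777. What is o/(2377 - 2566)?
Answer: -10/27 ≈ -0.37037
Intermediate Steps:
o = 70
o/(2377 - 2566) = 70/(2377 - 2566) = 70/(-189) = 70*(-1/189) = -10/27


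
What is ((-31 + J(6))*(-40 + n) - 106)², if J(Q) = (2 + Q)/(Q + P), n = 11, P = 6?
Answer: 5387041/9 ≈ 5.9856e+5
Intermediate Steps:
J(Q) = (2 + Q)/(6 + Q) (J(Q) = (2 + Q)/(Q + 6) = (2 + Q)/(6 + Q))
((-31 + J(6))*(-40 + n) - 106)² = ((-31 + (2 + 6)/(6 + 6))*(-40 + 11) - 106)² = ((-31 + 8/12)*(-29) - 106)² = ((-31 + (1/12)*8)*(-29) - 106)² = ((-31 + ⅔)*(-29) - 106)² = (-91/3*(-29) - 106)² = (2639/3 - 106)² = (2321/3)² = 5387041/9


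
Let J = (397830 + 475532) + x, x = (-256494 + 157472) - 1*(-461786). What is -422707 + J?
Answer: 813419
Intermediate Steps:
x = 362764 (x = -99022 + 461786 = 362764)
J = 1236126 (J = (397830 + 475532) + 362764 = 873362 + 362764 = 1236126)
-422707 + J = -422707 + 1236126 = 813419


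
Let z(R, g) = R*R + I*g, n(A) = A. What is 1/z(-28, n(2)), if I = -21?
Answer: 1/742 ≈ 0.0013477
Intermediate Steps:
z(R, g) = R² - 21*g (z(R, g) = R*R - 21*g = R² - 21*g)
1/z(-28, n(2)) = 1/((-28)² - 21*2) = 1/(784 - 42) = 1/742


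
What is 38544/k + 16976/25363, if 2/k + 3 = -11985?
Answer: -5859683266192/25363 ≈ -2.3103e+8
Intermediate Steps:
k = -1/5994 (k = 2/(-3 - 11985) = 2/(-11988) = 2*(-1/11988) = -1/5994 ≈ -0.00016683)
38544/k + 16976/25363 = 38544/(-1/5994) + 16976/25363 = 38544*(-5994) + 16976*(1/25363) = -231032736 + 16976/25363 = -5859683266192/25363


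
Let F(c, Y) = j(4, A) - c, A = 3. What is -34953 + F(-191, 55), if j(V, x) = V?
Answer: -34758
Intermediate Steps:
F(c, Y) = 4 - c
-34953 + F(-191, 55) = -34953 + (4 - 1*(-191)) = -34953 + (4 + 191) = -34953 + 195 = -34758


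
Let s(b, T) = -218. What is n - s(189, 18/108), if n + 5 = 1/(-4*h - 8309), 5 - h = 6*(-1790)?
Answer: 10924556/51289 ≈ 213.00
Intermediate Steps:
h = 10745 (h = 5 - 6*(-1790) = 5 - 1*(-10740) = 5 + 10740 = 10745)
n = -256446/51289 (n = -5 + 1/(-4*10745 - 8309) = -5 + 1/(-42980 - 8309) = -5 + 1/(-51289) = -5 - 1/51289 = -256446/51289 ≈ -5.0000)
n - s(189, 18/108) = -256446/51289 - 1*(-218) = -256446/51289 + 218 = 10924556/51289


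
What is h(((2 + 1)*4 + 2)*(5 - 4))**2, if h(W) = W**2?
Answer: 38416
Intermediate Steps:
h(((2 + 1)*4 + 2)*(5 - 4))**2 = ((((2 + 1)*4 + 2)*(5 - 4))**2)**2 = (((3*4 + 2)*1)**2)**2 = (((12 + 2)*1)**2)**2 = ((14*1)**2)**2 = (14**2)**2 = 196**2 = 38416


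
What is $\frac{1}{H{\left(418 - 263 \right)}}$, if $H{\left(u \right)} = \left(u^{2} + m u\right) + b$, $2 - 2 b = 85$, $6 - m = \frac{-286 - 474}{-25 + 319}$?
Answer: $\frac{294}{7442369} \approx 3.9504 \cdot 10^{-5}$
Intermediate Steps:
$m = \frac{1262}{147}$ ($m = 6 - \frac{-286 - 474}{-25 + 319} = 6 - - \frac{760}{294} = 6 - \left(-760\right) \frac{1}{294} = 6 - - \frac{380}{147} = 6 + \frac{380}{147} = \frac{1262}{147} \approx 8.585$)
$b = - \frac{83}{2}$ ($b = 1 - \frac{85}{2} = - \frac{83}{2} \approx -41.5$)
$H{\left(u \right)} = - \frac{83}{2} + u^{2} + \frac{1262 u}{147}$ ($H{\left(u \right)} = \left(u^{2} + \frac{1262 u}{147}\right) - \frac{83}{2} = - \frac{83}{2} + u^{2} + \frac{1262 u}{147}$)
$\frac{1}{H{\left(418 - 263 \right)}} = \frac{1}{- \frac{83}{2} + \left(418 - 263\right)^{2} + \frac{1262 \left(418 - 263\right)}{147}} = \frac{1}{- \frac{83}{2} + 155^{2} + \frac{1262}{147} \cdot 155} = \frac{1}{- \frac{83}{2} + 24025 + \frac{195610}{147}} = \frac{1}{\frac{7442369}{294}} = \frac{294}{7442369}$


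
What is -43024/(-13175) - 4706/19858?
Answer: 396184521/130814575 ≈ 3.0286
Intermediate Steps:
-43024/(-13175) - 4706/19858 = -43024*(-1/13175) - 4706*1/19858 = 43024/13175 - 2353/9929 = 396184521/130814575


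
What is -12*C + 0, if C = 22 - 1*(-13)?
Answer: -420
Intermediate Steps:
C = 35 (C = 22 + 13 = 35)
-12*C + 0 = -12*35 + 0 = -420 + 0 = -420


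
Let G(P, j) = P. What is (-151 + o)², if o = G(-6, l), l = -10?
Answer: 24649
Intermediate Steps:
o = -6
(-151 + o)² = (-151 - 6)² = (-157)² = 24649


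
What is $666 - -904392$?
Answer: $905058$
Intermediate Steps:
$666 - -904392 = 666 + 904392 = 905058$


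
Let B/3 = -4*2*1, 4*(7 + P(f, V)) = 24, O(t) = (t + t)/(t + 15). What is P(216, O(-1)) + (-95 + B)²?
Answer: 14160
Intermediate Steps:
O(t) = 2*t/(15 + t) (O(t) = (2*t)/(15 + t) = 2*t/(15 + t))
P(f, V) = -1 (P(f, V) = -7 + (¼)*24 = -7 + 6 = -1)
B = -24 (B = 3*(-4*2*1) = 3*(-8*1) = 3*(-8) = -24)
P(216, O(-1)) + (-95 + B)² = -1 + (-95 - 24)² = -1 + (-119)² = -1 + 14161 = 14160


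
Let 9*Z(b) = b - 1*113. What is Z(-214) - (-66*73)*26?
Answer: 375695/3 ≈ 1.2523e+5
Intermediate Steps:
Z(b) = -113/9 + b/9 (Z(b) = (b - 1*113)/9 = (b - 113)/9 = (-113 + b)/9 = -113/9 + b/9)
Z(-214) - (-66*73)*26 = (-113/9 + (1/9)*(-214)) - (-66*73)*26 = (-113/9 - 214/9) - (-4818)*26 = -109/3 - 1*(-125268) = -109/3 + 125268 = 375695/3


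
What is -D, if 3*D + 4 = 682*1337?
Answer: -911830/3 ≈ -3.0394e+5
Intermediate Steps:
D = 911830/3 (D = -4/3 + (682*1337)/3 = -4/3 + (⅓)*911834 = -4/3 + 911834/3 = 911830/3 ≈ 3.0394e+5)
-D = -1*911830/3 = -911830/3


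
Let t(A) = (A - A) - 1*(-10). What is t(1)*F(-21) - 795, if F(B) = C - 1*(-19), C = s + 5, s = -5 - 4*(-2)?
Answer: -525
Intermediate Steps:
s = 3 (s = -5 + 8 = 3)
C = 8 (C = 3 + 5 = 8)
t(A) = 10 (t(A) = 0 + 10 = 10)
F(B) = 27 (F(B) = 8 - 1*(-19) = 8 + 19 = 27)
t(1)*F(-21) - 795 = 10*27 - 795 = 270 - 795 = -525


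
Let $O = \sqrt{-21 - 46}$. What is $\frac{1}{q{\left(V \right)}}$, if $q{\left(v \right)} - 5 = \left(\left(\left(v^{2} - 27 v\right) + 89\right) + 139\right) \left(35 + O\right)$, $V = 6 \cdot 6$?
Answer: $\frac{19325}{393870793} - \frac{552 i \sqrt{67}}{393870793} \approx 4.9064 \cdot 10^{-5} - 1.1472 \cdot 10^{-5} i$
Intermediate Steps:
$O = i \sqrt{67}$ ($O = \sqrt{-67} = i \sqrt{67} \approx 8.1853 i$)
$V = 36$
$q{\left(v \right)} = 5 + \left(35 + i \sqrt{67}\right) \left(228 + v^{2} - 27 v\right)$ ($q{\left(v \right)} = 5 + \left(\left(\left(v^{2} - 27 v\right) + 89\right) + 139\right) \left(35 + i \sqrt{67}\right) = 5 + \left(\left(89 + v^{2} - 27 v\right) + 139\right) \left(35 + i \sqrt{67}\right) = 5 + \left(228 + v^{2} - 27 v\right) \left(35 + i \sqrt{67}\right) = 5 + \left(35 + i \sqrt{67}\right) \left(228 + v^{2} - 27 v\right)$)
$\frac{1}{q{\left(V \right)}} = \frac{1}{7985 - 34020 + 35 \cdot 36^{2} + 228 i \sqrt{67} + i \sqrt{67} \cdot 36^{2} - 27 i 36 \sqrt{67}} = \frac{1}{7985 - 34020 + 35 \cdot 1296 + 228 i \sqrt{67} + i \sqrt{67} \cdot 1296 - 972 i \sqrt{67}} = \frac{1}{7985 - 34020 + 45360 + 228 i \sqrt{67} + 1296 i \sqrt{67} - 972 i \sqrt{67}} = \frac{1}{19325 + 552 i \sqrt{67}}$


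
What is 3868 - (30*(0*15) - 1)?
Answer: 3869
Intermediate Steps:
3868 - (30*(0*15) - 1) = 3868 - (30*0 - 1) = 3868 - (0 - 1) = 3868 - 1*(-1) = 3868 + 1 = 3869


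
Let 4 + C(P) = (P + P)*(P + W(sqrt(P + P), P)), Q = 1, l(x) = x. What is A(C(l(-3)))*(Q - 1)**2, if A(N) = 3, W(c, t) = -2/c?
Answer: 0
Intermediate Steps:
C(P) = -4 + 2*P*(P - sqrt(2)/sqrt(P)) (C(P) = -4 + (P + P)*(P - 2/sqrt(P + P)) = -4 + (2*P)*(P - 2*sqrt(2)/(2*sqrt(P))) = -4 + (2*P)*(P - sqrt(2)/sqrt(P)) = -4 + 2*P*(P - sqrt(2)/sqrt(P)))
A(C(l(-3)))*(Q - 1)**2 = 3*(1 - 1)**2 = 3*0**2 = 3*0 = 0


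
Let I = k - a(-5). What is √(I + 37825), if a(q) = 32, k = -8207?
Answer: √29586 ≈ 172.01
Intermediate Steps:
I = -8239 (I = -8207 - 1*32 = -8207 - 32 = -8239)
√(I + 37825) = √(-8239 + 37825) = √29586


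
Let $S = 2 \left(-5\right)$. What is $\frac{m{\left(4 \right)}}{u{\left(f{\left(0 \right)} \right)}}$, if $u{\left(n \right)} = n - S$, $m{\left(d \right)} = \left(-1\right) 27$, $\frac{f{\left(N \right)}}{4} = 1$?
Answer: $- \frac{27}{14} \approx -1.9286$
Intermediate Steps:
$S = -10$
$f{\left(N \right)} = 4$ ($f{\left(N \right)} = 4 \cdot 1 = 4$)
$m{\left(d \right)} = -27$
$u{\left(n \right)} = 10 + n$ ($u{\left(n \right)} = n - -10 = n + 10 = 10 + n$)
$\frac{m{\left(4 \right)}}{u{\left(f{\left(0 \right)} \right)}} = - \frac{27}{10 + 4} = - \frac{27}{14}$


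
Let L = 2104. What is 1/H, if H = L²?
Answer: 1/4426816 ≈ 2.2590e-7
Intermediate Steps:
H = 4426816 (H = 2104² = 4426816)
1/H = 1/4426816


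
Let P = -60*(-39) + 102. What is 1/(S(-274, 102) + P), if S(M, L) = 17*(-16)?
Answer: 1/2170 ≈ 0.00046083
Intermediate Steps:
S(M, L) = -272
P = 2442 (P = 2340 + 102 = 2442)
1/(S(-274, 102) + P) = 1/(-272 + 2442) = 1/2170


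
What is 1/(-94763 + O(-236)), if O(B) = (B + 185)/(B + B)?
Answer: -472/44728085 ≈ -1.0553e-5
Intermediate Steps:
O(B) = (185 + B)/(2*B) (O(B) = (185 + B)/((2*B)) = (185 + B)*(1/(2*B)) = (185 + B)/(2*B))
1/(-94763 + O(-236)) = 1/(-94763 + (½)*(185 - 236)/(-236)) = 1/(-94763 + (½)*(-1/236)*(-51)) = 1/(-94763 + 51/472) = 1/(-44728085/472) = -472/44728085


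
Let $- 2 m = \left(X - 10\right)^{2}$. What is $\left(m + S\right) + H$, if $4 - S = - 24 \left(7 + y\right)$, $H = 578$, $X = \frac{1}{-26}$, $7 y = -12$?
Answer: $\frac{6231777}{9464} \approx 658.47$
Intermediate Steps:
$y = - \frac{12}{7}$ ($y = \frac{1}{7} \left(-12\right) = - \frac{12}{7} \approx -1.7143$)
$X = - \frac{1}{26} \approx -0.038462$
$m = - \frac{68121}{1352}$ ($m = - \frac{\left(- \frac{1}{26} - 10\right)^{2}}{2} = - \frac{\left(- \frac{261}{26}\right)^{2}}{2} = \left(- \frac{1}{2}\right) \frac{68121}{676} = - \frac{68121}{1352} \approx -50.385$)
$S = \frac{916}{7}$ ($S = 4 - - 24 \left(7 - \frac{12}{7}\right) = 4 - \left(-24\right) \frac{37}{7} = 4 - - \frac{888}{7} = 4 + \frac{888}{7} = \frac{916}{7} \approx 130.86$)
$\left(m + S\right) + H = \left(- \frac{68121}{1352} + \frac{916}{7}\right) + 578 = \frac{761585}{9464} + 578 = \frac{6231777}{9464}$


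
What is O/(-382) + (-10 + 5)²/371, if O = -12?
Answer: 7001/70861 ≈ 0.098799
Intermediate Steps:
O/(-382) + (-10 + 5)²/371 = -12/(-382) + (-10 + 5)²/371 = -12*(-1/382) + (-5)²*(1/371) = 6/191 + 25*(1/371) = 6/191 + 25/371 = 7001/70861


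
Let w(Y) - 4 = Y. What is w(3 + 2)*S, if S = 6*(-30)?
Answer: -1620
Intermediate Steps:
w(Y) = 4 + Y
S = -180
w(3 + 2)*S = (4 + (3 + 2))*(-180) = (4 + 5)*(-180) = 9*(-180) = -1620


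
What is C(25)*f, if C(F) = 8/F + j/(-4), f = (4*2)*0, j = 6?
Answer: 0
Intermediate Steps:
f = 0 (f = 8*0 = 0)
C(F) = -3/2 + 8/F (C(F) = 8/F + 6/(-4) = 8/F + 6*(-¼) = 8/F - 3/2 = -3/2 + 8/F)
C(25)*f = (-3/2 + 8/25)*0 = -59/50*0 = 0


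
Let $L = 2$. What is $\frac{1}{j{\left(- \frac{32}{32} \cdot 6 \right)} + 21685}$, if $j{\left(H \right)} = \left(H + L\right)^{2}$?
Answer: $\frac{1}{21701} \approx 4.6081 \cdot 10^{-5}$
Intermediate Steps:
$j{\left(H \right)} = \left(2 + H\right)^{2}$ ($j{\left(H \right)} = \left(H + 2\right)^{2} = \left(2 + H\right)^{2}$)
$\frac{1}{j{\left(- \frac{32}{32} \cdot 6 \right)} + 21685} = \frac{1}{\left(2 + - \frac{32}{32} \cdot 6\right)^{2} + 21685} = \frac{1}{\left(2 + \left(-32\right) \frac{1}{32} \cdot 6\right)^{2} + 21685} = \frac{1}{\left(2 - 6\right)^{2} + 21685} = \frac{1}{\left(-4\right)^{2} + 21685} = \frac{1}{16 + 21685} = \frac{1}{21701}$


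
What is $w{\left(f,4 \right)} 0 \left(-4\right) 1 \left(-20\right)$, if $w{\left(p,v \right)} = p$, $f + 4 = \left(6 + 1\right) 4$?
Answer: $0$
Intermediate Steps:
$f = 24$ ($f = -4 + \left(6 + 1\right) 4 = -4 + 7 \cdot 4 = -4 + 28 = 24$)
$w{\left(f,4 \right)} 0 \left(-4\right) 1 \left(-20\right) = 24 \cdot 0 \left(-4\right) 1 \left(-20\right) = 24 \cdot 0 \cdot 1 \left(-20\right) = 24 \cdot 0 \left(-20\right) = 0 \left(-20\right) = 0$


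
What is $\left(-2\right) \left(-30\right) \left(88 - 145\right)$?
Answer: $-3420$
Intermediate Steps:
$\left(-2\right) \left(-30\right) \left(88 - 145\right) = 60 \left(-57\right) = -3420$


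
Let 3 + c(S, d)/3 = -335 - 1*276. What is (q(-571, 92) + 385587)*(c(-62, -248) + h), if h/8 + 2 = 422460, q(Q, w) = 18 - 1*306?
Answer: 1301471438778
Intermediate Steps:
q(Q, w) = -288 (q(Q, w) = 18 - 306 = -288)
h = 3379664 (h = -16 + 8*422460 = -16 + 3379680 = 3379664)
c(S, d) = -1842 (c(S, d) = -9 + 3*(-335 - 1*276) = -9 + 3*(-335 - 276) = -9 + 3*(-611) = -9 - 1833 = -1842)
(q(-571, 92) + 385587)*(c(-62, -248) + h) = (-288 + 385587)*(-1842 + 3379664) = 385299*3377822 = 1301471438778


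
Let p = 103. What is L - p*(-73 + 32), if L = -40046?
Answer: -35823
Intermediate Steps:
L - p*(-73 + 32) = -40046 - 103*(-73 + 32) = -40046 - 103*(-41) = -40046 - 1*(-4223) = -40046 + 4223 = -35823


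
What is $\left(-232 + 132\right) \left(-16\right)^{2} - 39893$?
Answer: $-65493$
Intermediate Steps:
$\left(-232 + 132\right) \left(-16\right)^{2} - 39893 = \left(-100\right) 256 - 39893 = -25600 - 39893 = -65493$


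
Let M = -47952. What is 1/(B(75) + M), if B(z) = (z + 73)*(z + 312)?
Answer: 1/9324 ≈ 0.00010725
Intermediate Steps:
B(z) = (73 + z)*(312 + z)
1/(B(75) + M) = 1/((22776 + 75² + 385*75) - 47952) = 1/((22776 + 5625 + 28875) - 47952) = 1/(57276 - 47952) = 1/9324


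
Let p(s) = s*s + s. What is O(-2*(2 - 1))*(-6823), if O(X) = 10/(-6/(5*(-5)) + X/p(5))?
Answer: -5117250/13 ≈ -3.9363e+5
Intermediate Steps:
p(s) = s + s² (p(s) = s² + s = s + s²)
O(X) = 10/(6/25 + X/30) (O(X) = 10/(-6/(5*(-5)) + X/((5*(1 + 5)))) = 10/(-6/(-25) + X/((5*6))) = 10/(-6*(-1/25) + X/30) = 10/(6/25 + X*(1/30)) = 10/(6/25 + X/30))
O(-2*(2 - 1))*(-6823) = (1500/(36 + 5*(-2*(2 - 1))))*(-6823) = (1500/(36 + 5*(-2*1)))*(-6823) = (1500/(36 + 5*(-2)))*(-6823) = (1500/(36 - 10))*(-6823) = (1500/26)*(-6823) = (1500*(1/26))*(-6823) = (750/13)*(-6823) = -5117250/13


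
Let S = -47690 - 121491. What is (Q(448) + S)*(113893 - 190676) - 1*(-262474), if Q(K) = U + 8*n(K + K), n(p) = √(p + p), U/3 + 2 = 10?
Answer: 12988644405 - 9828224*√7 ≈ 1.2963e+10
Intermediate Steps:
S = -169181
U = 24 (U = -6 + 3*10 = -6 + 30 = 24)
n(p) = √2*√p (n(p) = √(2*p) = √2*√p)
Q(K) = 24 + 16*√K (Q(K) = 24 + 8*(√2*√(K + K)) = 24 + 8*(√2*√(2*K)) = 24 + 8*(√2*(√2*√K)) = 24 + 8*(2*√K) = 24 + 16*√K)
(Q(448) + S)*(113893 - 190676) - 1*(-262474) = ((24 + 16*√448) - 169181)*(113893 - 190676) - 1*(-262474) = ((24 + 16*(8*√7)) - 169181)*(-76783) + 262474 = ((24 + 128*√7) - 169181)*(-76783) + 262474 = (-169157 + 128*√7)*(-76783) + 262474 = (12988381931 - 9828224*√7) + 262474 = 12988644405 - 9828224*√7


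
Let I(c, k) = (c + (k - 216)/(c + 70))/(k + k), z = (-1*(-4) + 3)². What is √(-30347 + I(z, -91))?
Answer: 5*I*√2905092957/1547 ≈ 174.2*I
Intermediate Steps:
z = 49 (z = (4 + 3)² = 7² = 49)
I(c, k) = (c + (-216 + k)/(70 + c))/(2*k) (I(c, k) = (c + (-216 + k)/(70 + c))/((2*k)) = (c + (-216 + k)/(70 + c))*(1/(2*k)) = (c + (-216 + k)/(70 + c))/(2*k))
√(-30347 + I(z, -91)) = √(-30347 + (½)*(-216 - 91 + 49² + 70*49)/(-91*(70 + 49))) = √(-30347 + (½)*(-1/91)*(-216 - 91 + 2401 + 3430)/119) = √(-30347 + (½)*(-1/91)*(1/119)*5524) = √(-30347 - 2762/10829) = √(-328630425/10829) = 5*I*√2905092957/1547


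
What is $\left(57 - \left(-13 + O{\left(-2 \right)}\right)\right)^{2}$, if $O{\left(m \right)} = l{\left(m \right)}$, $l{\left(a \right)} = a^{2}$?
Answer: $4356$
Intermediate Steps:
$O{\left(m \right)} = m^{2}$
$\left(57 - \left(-13 + O{\left(-2 \right)}\right)\right)^{2} = \left(57 + \left(13 - \left(-2\right)^{2}\right)\right)^{2} = \left(57 + \left(13 - 4\right)\right)^{2} = \left(57 + 9\right)^{2} = 66^{2} = 4356$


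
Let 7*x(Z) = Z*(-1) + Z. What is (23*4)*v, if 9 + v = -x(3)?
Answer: -828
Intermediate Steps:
x(Z) = 0 (x(Z) = (Z*(-1) + Z)/7 = (-Z + Z)/7 = (1/7)*0 = 0)
v = -9 (v = -9 - 1*0 = -9 + 0 = -9)
(23*4)*v = (23*4)*(-9) = 92*(-9) = -828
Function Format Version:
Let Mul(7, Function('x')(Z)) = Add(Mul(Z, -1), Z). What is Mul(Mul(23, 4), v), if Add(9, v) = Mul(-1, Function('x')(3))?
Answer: -828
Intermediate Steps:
Function('x')(Z) = 0 (Function('x')(Z) = Mul(Rational(1, 7), Add(Mul(Z, -1), Z)) = Mul(Rational(1, 7), Add(Mul(-1, Z), Z)) = Mul(Rational(1, 7), 0) = 0)
v = -9 (v = Add(-9, Mul(-1, 0)) = Add(-9, 0) = -9)
Mul(Mul(23, 4), v) = Mul(Mul(23, 4), -9) = Mul(92, -9) = -828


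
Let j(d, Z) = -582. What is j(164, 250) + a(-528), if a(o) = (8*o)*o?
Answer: 2229690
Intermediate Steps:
a(o) = 8*o²
j(164, 250) + a(-528) = -582 + 8*(-528)² = -582 + 8*278784 = -582 + 2230272 = 2229690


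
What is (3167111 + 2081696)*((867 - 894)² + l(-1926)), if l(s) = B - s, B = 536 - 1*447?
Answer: 14402726408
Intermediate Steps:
B = 89 (B = 536 - 447 = 89)
l(s) = 89 - s
(3167111 + 2081696)*((867 - 894)² + l(-1926)) = (3167111 + 2081696)*((867 - 894)² + (89 - 1*(-1926))) = 5248807*((-27)² + (89 + 1926)) = 5248807*(729 + 2015) = 5248807*2744 = 14402726408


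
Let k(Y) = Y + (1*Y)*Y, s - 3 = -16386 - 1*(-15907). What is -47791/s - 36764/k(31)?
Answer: 1869313/29512 ≈ 63.341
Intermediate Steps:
s = -476 (s = 3 + (-16386 - 1*(-15907)) = 3 + (-16386 + 15907) = 3 - 479 = -476)
k(Y) = Y + Y**2 (k(Y) = Y + Y*Y = Y + Y**2)
-47791/s - 36764/k(31) = -47791/(-476) - 36764*1/(31*(1 + 31)) = -47791*(-1/476) - 36764/(31*32) = 47791/476 - 36764/992 = 47791/476 - 36764*1/992 = 47791/476 - 9191/248 = 1869313/29512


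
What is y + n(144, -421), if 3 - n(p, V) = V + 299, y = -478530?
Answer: -478405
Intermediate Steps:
n(p, V) = -296 - V (n(p, V) = 3 - (V + 299) = 3 - (299 + V) = 3 + (-299 - V) = -296 - V)
y + n(144, -421) = -478530 + (-296 - 1*(-421)) = -478530 + (-296 + 421) = -478530 + 125 = -478405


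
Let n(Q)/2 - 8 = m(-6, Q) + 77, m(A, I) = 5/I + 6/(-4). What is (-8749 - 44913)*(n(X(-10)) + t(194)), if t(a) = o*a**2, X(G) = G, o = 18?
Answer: -36362122468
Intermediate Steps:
t(a) = 18*a**2
m(A, I) = -3/2 + 5/I (m(A, I) = 5/I + 6*(-1/4) = 5/I - 3/2 = -3/2 + 5/I)
n(Q) = 167 + 10/Q (n(Q) = 16 + 2*((-3/2 + 5/Q) + 77) = 16 + 2*(151/2 + 5/Q) = 16 + (151 + 10/Q) = 167 + 10/Q)
(-8749 - 44913)*(n(X(-10)) + t(194)) = (-8749 - 44913)*((167 + 10/(-10)) + 18*194**2) = -53662*((167 + 10*(-1/10)) + 18*37636) = -53662*((167 - 1) + 677448) = -53662*(166 + 677448) = -53662*677614 = -36362122468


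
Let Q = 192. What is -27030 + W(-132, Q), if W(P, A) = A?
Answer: -26838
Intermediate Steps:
-27030 + W(-132, Q) = -27030 + 192 = -26838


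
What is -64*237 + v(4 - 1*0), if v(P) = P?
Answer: -15164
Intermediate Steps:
-64*237 + v(4 - 1*0) = -64*237 + (4 - 1*0) = -15168 + (4 + 0) = -15168 + 4 = -15164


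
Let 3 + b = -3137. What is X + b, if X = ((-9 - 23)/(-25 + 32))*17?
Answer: -22524/7 ≈ -3217.7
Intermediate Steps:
b = -3140 (b = -3 - 3137 = -3140)
X = -544/7 (X = -32/7*17 = -544/7 ≈ -77.714)
X + b = -544/7 - 3140 = -22524/7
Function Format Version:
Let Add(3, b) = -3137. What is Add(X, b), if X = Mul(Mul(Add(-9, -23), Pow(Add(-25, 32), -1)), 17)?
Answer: Rational(-22524, 7) ≈ -3217.7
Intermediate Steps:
b = -3140 (b = Add(-3, -3137) = -3140)
X = Rational(-544, 7) (X = Mul(Mul(-32, Pow(7, -1)), 17) = Mul(Mul(-32, Rational(1, 7)), 17) = Mul(Rational(-32, 7), 17) = Rational(-544, 7) ≈ -77.714)
Add(X, b) = Add(Rational(-544, 7), -3140) = Rational(-22524, 7)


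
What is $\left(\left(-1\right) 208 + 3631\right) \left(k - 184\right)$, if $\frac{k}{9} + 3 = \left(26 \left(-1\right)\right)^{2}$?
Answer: $20103279$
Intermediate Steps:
$k = 6057$ ($k = -27 + 9 \left(26 \left(-1\right)\right)^{2} = -27 + 9 \left(-26\right)^{2} = -27 + 9 \cdot 676 = -27 + 6084 = 6057$)
$\left(\left(-1\right) 208 + 3631\right) \left(k - 184\right) = \left(\left(-1\right) 208 + 3631\right) \left(6057 - 184\right) = \left(-208 + 3631\right) 5873 = 3423 \cdot 5873 = 20103279$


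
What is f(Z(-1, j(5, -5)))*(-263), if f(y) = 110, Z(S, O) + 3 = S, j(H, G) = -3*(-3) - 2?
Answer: -28930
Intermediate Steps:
j(H, G) = 7 (j(H, G) = 9 - 2 = 7)
Z(S, O) = -3 + S
f(Z(-1, j(5, -5)))*(-263) = 110*(-263) = -28930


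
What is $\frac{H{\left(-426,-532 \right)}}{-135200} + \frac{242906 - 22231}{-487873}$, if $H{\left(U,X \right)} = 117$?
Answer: $- \frac{2299410857}{5073879200} \approx -0.45319$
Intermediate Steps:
$\frac{H{\left(-426,-532 \right)}}{-135200} + \frac{242906 - 22231}{-487873} = \frac{117}{-135200} + \frac{242906 - 22231}{-487873} = 117 \left(- \frac{1}{135200}\right) + \left(242906 - 22231\right) \left(- \frac{1}{487873}\right) = - \frac{9}{10400} + 220675 \left(- \frac{1}{487873}\right) = - \frac{9}{10400} - \frac{220675}{487873} = - \frac{2299410857}{5073879200}$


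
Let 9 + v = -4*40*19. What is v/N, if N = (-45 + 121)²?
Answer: -3049/5776 ≈ -0.52787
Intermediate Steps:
v = -3049 (v = -9 - 4*40*19 = -9 - 160*19 = -9 - 3040 = -3049)
N = 5776 (N = 76² = 5776)
v/N = -3049/5776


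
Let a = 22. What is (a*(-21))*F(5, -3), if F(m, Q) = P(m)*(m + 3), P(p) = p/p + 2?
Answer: -11088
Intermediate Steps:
P(p) = 3 (P(p) = 1 + 2 = 3)
F(m, Q) = 9 + 3*m (F(m, Q) = 3*(m + 3) = 3*(3 + m) = 9 + 3*m)
(a*(-21))*F(5, -3) = (22*(-21))*(9 + 3*5) = -462*(9 + 15) = -462*24 = -11088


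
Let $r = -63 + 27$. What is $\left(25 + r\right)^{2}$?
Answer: $121$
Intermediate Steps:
$r = -36$
$\left(25 + r\right)^{2} = \left(25 - 36\right)^{2} = \left(-11\right)^{2} = 121$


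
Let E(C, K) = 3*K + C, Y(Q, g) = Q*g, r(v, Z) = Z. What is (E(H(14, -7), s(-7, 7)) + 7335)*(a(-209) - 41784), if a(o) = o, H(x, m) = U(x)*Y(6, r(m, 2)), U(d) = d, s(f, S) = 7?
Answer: -315955332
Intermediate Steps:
H(x, m) = 12*x (H(x, m) = x*(6*2) = x*12 = 12*x)
E(C, K) = C + 3*K
(E(H(14, -7), s(-7, 7)) + 7335)*(a(-209) - 41784) = ((12*14 + 3*7) + 7335)*(-209 - 41784) = ((168 + 21) + 7335)*(-41993) = (189 + 7335)*(-41993) = 7524*(-41993) = -315955332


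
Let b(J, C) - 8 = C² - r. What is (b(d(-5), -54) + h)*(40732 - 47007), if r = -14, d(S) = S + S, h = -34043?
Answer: 195183875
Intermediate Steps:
d(S) = 2*S
b(J, C) = 22 + C² (b(J, C) = 8 + (C² - 1*(-14)) = 8 + (C² + 14) = 8 + (14 + C²) = 22 + C²)
(b(d(-5), -54) + h)*(40732 - 47007) = ((22 + (-54)²) - 34043)*(40732 - 47007) = ((22 + 2916) - 34043)*(-6275) = (2938 - 34043)*(-6275) = -31105*(-6275) = 195183875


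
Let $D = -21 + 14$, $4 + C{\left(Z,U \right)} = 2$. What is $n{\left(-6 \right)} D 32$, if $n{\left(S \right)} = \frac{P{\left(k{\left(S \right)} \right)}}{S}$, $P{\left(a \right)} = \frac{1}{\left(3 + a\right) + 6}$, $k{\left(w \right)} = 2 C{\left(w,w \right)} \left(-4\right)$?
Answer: $\frac{112}{75} \approx 1.4933$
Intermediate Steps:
$C{\left(Z,U \right)} = -2$ ($C{\left(Z,U \right)} = -4 + 2 = -2$)
$D = -7$
$k{\left(w \right)} = 16$ ($k{\left(w \right)} = 2 \left(-2\right) \left(-4\right) = \left(-4\right) \left(-4\right) = 16$)
$P{\left(a \right)} = \frac{1}{9 + a}$
$n{\left(S \right)} = \frac{1}{25 S}$ ($n{\left(S \right)} = \frac{1}{\left(9 + 16\right) S} = \frac{1}{25 S}$)
$n{\left(-6 \right)} D 32 = \frac{1}{25 \left(-6\right)} \left(-7\right) 32 = \frac{1}{25} \left(- \frac{1}{6}\right) \left(-7\right) 32 = \left(- \frac{1}{150}\right) \left(-7\right) 32 = \frac{7}{150} \cdot 32 = \frac{112}{75}$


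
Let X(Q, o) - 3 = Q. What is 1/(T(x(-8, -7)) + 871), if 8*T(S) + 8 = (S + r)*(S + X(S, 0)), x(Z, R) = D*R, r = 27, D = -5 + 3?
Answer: 8/8231 ≈ 0.00097194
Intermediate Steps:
D = -2
X(Q, o) = 3 + Q
x(Z, R) = -2*R
T(S) = -1 + (3 + 2*S)*(27 + S)/8 (T(S) = -1 + ((S + 27)*(S + (3 + S)))/8 = -1 + ((27 + S)*(3 + 2*S))/8 = -1 + ((3 + 2*S)*(27 + S))/8 = -1 + (3 + 2*S)*(27 + S)/8)
1/(T(x(-8, -7)) + 871) = 1/((73/8 + (-2*(-7))²/4 + 57*(-2*(-7))/8) + 871) = 1/((73/8 + (¼)*14² + (57/8)*14) + 871) = 1/((73/8 + (¼)*196 + 399/4) + 871) = 1/((73/8 + 49 + 399/4) + 871) = 1/(1263/8 + 871) = 1/(8231/8) = 8/8231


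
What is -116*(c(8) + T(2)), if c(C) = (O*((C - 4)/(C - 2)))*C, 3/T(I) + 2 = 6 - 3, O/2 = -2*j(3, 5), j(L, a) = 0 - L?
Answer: -7772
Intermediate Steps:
j(L, a) = -L
O = 12 (O = 2*(-(-2)*3) = 2*(-2*(-3)) = 2*6 = 12)
T(I) = 3 (T(I) = 3/(-2 + (6 - 3)) = 3/(-2 + 3) = 3/1 = 3*1 = 3)
c(C) = 12*C*(-4 + C)/(-2 + C) (c(C) = (12*((C - 4)/(C - 2)))*C = (12*((-4 + C)/(-2 + C)))*C = (12*(-4 + C)/(-2 + C))*C = 12*C*(-4 + C)/(-2 + C))
-116*(c(8) + T(2)) = -116*(12*8*(-4 + 8)/(-2 + 8) + 3) = -116*(12*8*4/6 + 3) = -116*(12*8*(⅙)*4 + 3) = -116*(64 + 3) = -116*67 = -7772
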